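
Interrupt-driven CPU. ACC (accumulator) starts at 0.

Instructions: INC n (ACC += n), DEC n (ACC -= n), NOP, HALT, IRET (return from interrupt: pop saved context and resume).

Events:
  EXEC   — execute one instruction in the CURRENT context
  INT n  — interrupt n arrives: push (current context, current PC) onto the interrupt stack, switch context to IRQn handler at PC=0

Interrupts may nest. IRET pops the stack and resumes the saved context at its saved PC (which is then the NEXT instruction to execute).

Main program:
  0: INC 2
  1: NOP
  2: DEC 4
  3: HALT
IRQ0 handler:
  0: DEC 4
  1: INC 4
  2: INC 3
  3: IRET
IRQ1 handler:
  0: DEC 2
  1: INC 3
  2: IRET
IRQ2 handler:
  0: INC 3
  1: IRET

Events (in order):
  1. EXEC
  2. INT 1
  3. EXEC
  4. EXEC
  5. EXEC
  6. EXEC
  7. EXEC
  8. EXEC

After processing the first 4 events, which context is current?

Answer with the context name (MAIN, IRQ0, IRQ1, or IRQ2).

Answer: IRQ1

Derivation:
Event 1 (EXEC): [MAIN] PC=0: INC 2 -> ACC=2
Event 2 (INT 1): INT 1 arrives: push (MAIN, PC=1), enter IRQ1 at PC=0 (depth now 1)
Event 3 (EXEC): [IRQ1] PC=0: DEC 2 -> ACC=0
Event 4 (EXEC): [IRQ1] PC=1: INC 3 -> ACC=3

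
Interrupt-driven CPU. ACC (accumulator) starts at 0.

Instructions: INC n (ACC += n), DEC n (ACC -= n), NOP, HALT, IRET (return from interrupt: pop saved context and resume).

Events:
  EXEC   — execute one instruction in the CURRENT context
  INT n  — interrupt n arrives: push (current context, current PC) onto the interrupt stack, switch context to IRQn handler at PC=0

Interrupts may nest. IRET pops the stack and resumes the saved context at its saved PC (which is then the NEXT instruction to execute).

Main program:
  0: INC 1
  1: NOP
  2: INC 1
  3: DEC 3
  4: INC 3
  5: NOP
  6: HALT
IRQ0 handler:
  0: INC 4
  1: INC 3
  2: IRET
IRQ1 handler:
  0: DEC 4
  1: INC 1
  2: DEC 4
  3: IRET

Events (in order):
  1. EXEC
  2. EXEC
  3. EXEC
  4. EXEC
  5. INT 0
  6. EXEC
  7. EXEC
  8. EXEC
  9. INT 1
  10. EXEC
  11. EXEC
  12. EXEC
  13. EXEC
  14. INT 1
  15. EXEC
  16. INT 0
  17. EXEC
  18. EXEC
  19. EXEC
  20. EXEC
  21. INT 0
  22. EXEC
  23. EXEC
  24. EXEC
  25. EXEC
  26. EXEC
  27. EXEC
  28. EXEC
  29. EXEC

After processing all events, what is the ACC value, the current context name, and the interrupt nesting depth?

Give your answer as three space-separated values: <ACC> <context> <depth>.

Event 1 (EXEC): [MAIN] PC=0: INC 1 -> ACC=1
Event 2 (EXEC): [MAIN] PC=1: NOP
Event 3 (EXEC): [MAIN] PC=2: INC 1 -> ACC=2
Event 4 (EXEC): [MAIN] PC=3: DEC 3 -> ACC=-1
Event 5 (INT 0): INT 0 arrives: push (MAIN, PC=4), enter IRQ0 at PC=0 (depth now 1)
Event 6 (EXEC): [IRQ0] PC=0: INC 4 -> ACC=3
Event 7 (EXEC): [IRQ0] PC=1: INC 3 -> ACC=6
Event 8 (EXEC): [IRQ0] PC=2: IRET -> resume MAIN at PC=4 (depth now 0)
Event 9 (INT 1): INT 1 arrives: push (MAIN, PC=4), enter IRQ1 at PC=0 (depth now 1)
Event 10 (EXEC): [IRQ1] PC=0: DEC 4 -> ACC=2
Event 11 (EXEC): [IRQ1] PC=1: INC 1 -> ACC=3
Event 12 (EXEC): [IRQ1] PC=2: DEC 4 -> ACC=-1
Event 13 (EXEC): [IRQ1] PC=3: IRET -> resume MAIN at PC=4 (depth now 0)
Event 14 (INT 1): INT 1 arrives: push (MAIN, PC=4), enter IRQ1 at PC=0 (depth now 1)
Event 15 (EXEC): [IRQ1] PC=0: DEC 4 -> ACC=-5
Event 16 (INT 0): INT 0 arrives: push (IRQ1, PC=1), enter IRQ0 at PC=0 (depth now 2)
Event 17 (EXEC): [IRQ0] PC=0: INC 4 -> ACC=-1
Event 18 (EXEC): [IRQ0] PC=1: INC 3 -> ACC=2
Event 19 (EXEC): [IRQ0] PC=2: IRET -> resume IRQ1 at PC=1 (depth now 1)
Event 20 (EXEC): [IRQ1] PC=1: INC 1 -> ACC=3
Event 21 (INT 0): INT 0 arrives: push (IRQ1, PC=2), enter IRQ0 at PC=0 (depth now 2)
Event 22 (EXEC): [IRQ0] PC=0: INC 4 -> ACC=7
Event 23 (EXEC): [IRQ0] PC=1: INC 3 -> ACC=10
Event 24 (EXEC): [IRQ0] PC=2: IRET -> resume IRQ1 at PC=2 (depth now 1)
Event 25 (EXEC): [IRQ1] PC=2: DEC 4 -> ACC=6
Event 26 (EXEC): [IRQ1] PC=3: IRET -> resume MAIN at PC=4 (depth now 0)
Event 27 (EXEC): [MAIN] PC=4: INC 3 -> ACC=9
Event 28 (EXEC): [MAIN] PC=5: NOP
Event 29 (EXEC): [MAIN] PC=6: HALT

Answer: 9 MAIN 0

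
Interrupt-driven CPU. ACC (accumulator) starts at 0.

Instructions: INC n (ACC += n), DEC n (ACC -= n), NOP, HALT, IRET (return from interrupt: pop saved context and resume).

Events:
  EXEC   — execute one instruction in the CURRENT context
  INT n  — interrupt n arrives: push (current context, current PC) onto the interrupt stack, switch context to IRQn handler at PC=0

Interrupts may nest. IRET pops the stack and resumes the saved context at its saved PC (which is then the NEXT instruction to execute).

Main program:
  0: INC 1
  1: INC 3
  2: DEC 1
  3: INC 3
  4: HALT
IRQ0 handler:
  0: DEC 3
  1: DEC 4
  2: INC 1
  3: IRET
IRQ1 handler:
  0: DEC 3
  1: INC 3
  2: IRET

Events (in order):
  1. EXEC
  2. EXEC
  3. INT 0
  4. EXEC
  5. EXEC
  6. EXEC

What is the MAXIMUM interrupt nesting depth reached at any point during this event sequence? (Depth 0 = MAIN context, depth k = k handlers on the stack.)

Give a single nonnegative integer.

Event 1 (EXEC): [MAIN] PC=0: INC 1 -> ACC=1 [depth=0]
Event 2 (EXEC): [MAIN] PC=1: INC 3 -> ACC=4 [depth=0]
Event 3 (INT 0): INT 0 arrives: push (MAIN, PC=2), enter IRQ0 at PC=0 (depth now 1) [depth=1]
Event 4 (EXEC): [IRQ0] PC=0: DEC 3 -> ACC=1 [depth=1]
Event 5 (EXEC): [IRQ0] PC=1: DEC 4 -> ACC=-3 [depth=1]
Event 6 (EXEC): [IRQ0] PC=2: INC 1 -> ACC=-2 [depth=1]
Max depth observed: 1

Answer: 1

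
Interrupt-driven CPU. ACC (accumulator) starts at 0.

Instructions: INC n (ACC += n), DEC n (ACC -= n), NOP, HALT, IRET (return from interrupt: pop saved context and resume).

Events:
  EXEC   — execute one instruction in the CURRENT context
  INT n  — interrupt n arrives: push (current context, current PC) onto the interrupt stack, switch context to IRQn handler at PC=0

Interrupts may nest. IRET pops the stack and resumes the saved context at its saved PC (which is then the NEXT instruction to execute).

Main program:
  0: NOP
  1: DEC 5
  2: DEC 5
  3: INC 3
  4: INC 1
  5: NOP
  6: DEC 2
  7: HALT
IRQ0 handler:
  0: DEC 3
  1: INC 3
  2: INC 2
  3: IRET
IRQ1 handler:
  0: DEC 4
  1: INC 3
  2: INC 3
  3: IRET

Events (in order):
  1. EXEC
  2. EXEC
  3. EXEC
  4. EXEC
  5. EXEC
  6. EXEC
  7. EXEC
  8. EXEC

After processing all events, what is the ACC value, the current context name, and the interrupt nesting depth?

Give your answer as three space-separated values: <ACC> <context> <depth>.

Answer: -8 MAIN 0

Derivation:
Event 1 (EXEC): [MAIN] PC=0: NOP
Event 2 (EXEC): [MAIN] PC=1: DEC 5 -> ACC=-5
Event 3 (EXEC): [MAIN] PC=2: DEC 5 -> ACC=-10
Event 4 (EXEC): [MAIN] PC=3: INC 3 -> ACC=-7
Event 5 (EXEC): [MAIN] PC=4: INC 1 -> ACC=-6
Event 6 (EXEC): [MAIN] PC=5: NOP
Event 7 (EXEC): [MAIN] PC=6: DEC 2 -> ACC=-8
Event 8 (EXEC): [MAIN] PC=7: HALT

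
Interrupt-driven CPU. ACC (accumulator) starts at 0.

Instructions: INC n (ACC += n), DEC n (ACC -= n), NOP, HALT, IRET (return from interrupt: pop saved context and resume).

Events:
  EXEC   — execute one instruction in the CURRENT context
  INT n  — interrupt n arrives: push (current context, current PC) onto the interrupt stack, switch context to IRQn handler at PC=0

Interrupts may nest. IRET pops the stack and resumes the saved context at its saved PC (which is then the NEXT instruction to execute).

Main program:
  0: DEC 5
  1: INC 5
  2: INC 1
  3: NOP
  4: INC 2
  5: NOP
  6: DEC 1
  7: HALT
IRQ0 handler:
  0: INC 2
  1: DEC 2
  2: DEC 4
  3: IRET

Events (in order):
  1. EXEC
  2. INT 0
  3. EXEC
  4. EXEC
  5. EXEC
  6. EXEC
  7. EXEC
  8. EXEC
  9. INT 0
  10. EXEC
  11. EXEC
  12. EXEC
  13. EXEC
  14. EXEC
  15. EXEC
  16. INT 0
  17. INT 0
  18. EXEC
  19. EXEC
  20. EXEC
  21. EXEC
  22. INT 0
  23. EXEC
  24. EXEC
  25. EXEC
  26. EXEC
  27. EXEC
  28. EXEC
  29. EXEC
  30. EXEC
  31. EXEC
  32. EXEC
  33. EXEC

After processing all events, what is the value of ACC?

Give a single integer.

Event 1 (EXEC): [MAIN] PC=0: DEC 5 -> ACC=-5
Event 2 (INT 0): INT 0 arrives: push (MAIN, PC=1), enter IRQ0 at PC=0 (depth now 1)
Event 3 (EXEC): [IRQ0] PC=0: INC 2 -> ACC=-3
Event 4 (EXEC): [IRQ0] PC=1: DEC 2 -> ACC=-5
Event 5 (EXEC): [IRQ0] PC=2: DEC 4 -> ACC=-9
Event 6 (EXEC): [IRQ0] PC=3: IRET -> resume MAIN at PC=1 (depth now 0)
Event 7 (EXEC): [MAIN] PC=1: INC 5 -> ACC=-4
Event 8 (EXEC): [MAIN] PC=2: INC 1 -> ACC=-3
Event 9 (INT 0): INT 0 arrives: push (MAIN, PC=3), enter IRQ0 at PC=0 (depth now 1)
Event 10 (EXEC): [IRQ0] PC=0: INC 2 -> ACC=-1
Event 11 (EXEC): [IRQ0] PC=1: DEC 2 -> ACC=-3
Event 12 (EXEC): [IRQ0] PC=2: DEC 4 -> ACC=-7
Event 13 (EXEC): [IRQ0] PC=3: IRET -> resume MAIN at PC=3 (depth now 0)
Event 14 (EXEC): [MAIN] PC=3: NOP
Event 15 (EXEC): [MAIN] PC=4: INC 2 -> ACC=-5
Event 16 (INT 0): INT 0 arrives: push (MAIN, PC=5), enter IRQ0 at PC=0 (depth now 1)
Event 17 (INT 0): INT 0 arrives: push (IRQ0, PC=0), enter IRQ0 at PC=0 (depth now 2)
Event 18 (EXEC): [IRQ0] PC=0: INC 2 -> ACC=-3
Event 19 (EXEC): [IRQ0] PC=1: DEC 2 -> ACC=-5
Event 20 (EXEC): [IRQ0] PC=2: DEC 4 -> ACC=-9
Event 21 (EXEC): [IRQ0] PC=3: IRET -> resume IRQ0 at PC=0 (depth now 1)
Event 22 (INT 0): INT 0 arrives: push (IRQ0, PC=0), enter IRQ0 at PC=0 (depth now 2)
Event 23 (EXEC): [IRQ0] PC=0: INC 2 -> ACC=-7
Event 24 (EXEC): [IRQ0] PC=1: DEC 2 -> ACC=-9
Event 25 (EXEC): [IRQ0] PC=2: DEC 4 -> ACC=-13
Event 26 (EXEC): [IRQ0] PC=3: IRET -> resume IRQ0 at PC=0 (depth now 1)
Event 27 (EXEC): [IRQ0] PC=0: INC 2 -> ACC=-11
Event 28 (EXEC): [IRQ0] PC=1: DEC 2 -> ACC=-13
Event 29 (EXEC): [IRQ0] PC=2: DEC 4 -> ACC=-17
Event 30 (EXEC): [IRQ0] PC=3: IRET -> resume MAIN at PC=5 (depth now 0)
Event 31 (EXEC): [MAIN] PC=5: NOP
Event 32 (EXEC): [MAIN] PC=6: DEC 1 -> ACC=-18
Event 33 (EXEC): [MAIN] PC=7: HALT

Answer: -18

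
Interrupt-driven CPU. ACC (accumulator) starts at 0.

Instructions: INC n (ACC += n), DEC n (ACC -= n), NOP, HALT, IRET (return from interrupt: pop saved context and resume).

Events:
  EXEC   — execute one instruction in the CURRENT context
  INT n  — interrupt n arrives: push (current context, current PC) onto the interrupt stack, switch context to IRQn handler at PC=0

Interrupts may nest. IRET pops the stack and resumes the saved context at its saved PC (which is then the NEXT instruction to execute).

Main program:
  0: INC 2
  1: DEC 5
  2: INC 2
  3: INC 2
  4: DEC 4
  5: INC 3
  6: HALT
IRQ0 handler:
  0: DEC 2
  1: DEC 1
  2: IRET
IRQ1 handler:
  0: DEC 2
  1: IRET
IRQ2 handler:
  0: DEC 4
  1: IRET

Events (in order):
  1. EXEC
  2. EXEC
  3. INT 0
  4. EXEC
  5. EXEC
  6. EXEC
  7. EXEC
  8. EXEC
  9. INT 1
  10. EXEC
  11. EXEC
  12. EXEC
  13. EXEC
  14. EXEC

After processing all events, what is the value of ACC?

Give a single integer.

Answer: -5

Derivation:
Event 1 (EXEC): [MAIN] PC=0: INC 2 -> ACC=2
Event 2 (EXEC): [MAIN] PC=1: DEC 5 -> ACC=-3
Event 3 (INT 0): INT 0 arrives: push (MAIN, PC=2), enter IRQ0 at PC=0 (depth now 1)
Event 4 (EXEC): [IRQ0] PC=0: DEC 2 -> ACC=-5
Event 5 (EXEC): [IRQ0] PC=1: DEC 1 -> ACC=-6
Event 6 (EXEC): [IRQ0] PC=2: IRET -> resume MAIN at PC=2 (depth now 0)
Event 7 (EXEC): [MAIN] PC=2: INC 2 -> ACC=-4
Event 8 (EXEC): [MAIN] PC=3: INC 2 -> ACC=-2
Event 9 (INT 1): INT 1 arrives: push (MAIN, PC=4), enter IRQ1 at PC=0 (depth now 1)
Event 10 (EXEC): [IRQ1] PC=0: DEC 2 -> ACC=-4
Event 11 (EXEC): [IRQ1] PC=1: IRET -> resume MAIN at PC=4 (depth now 0)
Event 12 (EXEC): [MAIN] PC=4: DEC 4 -> ACC=-8
Event 13 (EXEC): [MAIN] PC=5: INC 3 -> ACC=-5
Event 14 (EXEC): [MAIN] PC=6: HALT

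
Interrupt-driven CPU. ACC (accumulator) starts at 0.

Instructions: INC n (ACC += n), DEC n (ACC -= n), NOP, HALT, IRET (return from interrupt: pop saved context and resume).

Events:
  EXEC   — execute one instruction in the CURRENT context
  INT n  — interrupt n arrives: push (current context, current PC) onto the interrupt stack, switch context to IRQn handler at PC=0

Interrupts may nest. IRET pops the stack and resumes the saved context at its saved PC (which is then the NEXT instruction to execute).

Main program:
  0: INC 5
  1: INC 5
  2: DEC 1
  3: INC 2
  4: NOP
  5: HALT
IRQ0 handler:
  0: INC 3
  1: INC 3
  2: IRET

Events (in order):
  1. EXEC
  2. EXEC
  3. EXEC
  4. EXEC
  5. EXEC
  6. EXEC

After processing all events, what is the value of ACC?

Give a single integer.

Event 1 (EXEC): [MAIN] PC=0: INC 5 -> ACC=5
Event 2 (EXEC): [MAIN] PC=1: INC 5 -> ACC=10
Event 3 (EXEC): [MAIN] PC=2: DEC 1 -> ACC=9
Event 4 (EXEC): [MAIN] PC=3: INC 2 -> ACC=11
Event 5 (EXEC): [MAIN] PC=4: NOP
Event 6 (EXEC): [MAIN] PC=5: HALT

Answer: 11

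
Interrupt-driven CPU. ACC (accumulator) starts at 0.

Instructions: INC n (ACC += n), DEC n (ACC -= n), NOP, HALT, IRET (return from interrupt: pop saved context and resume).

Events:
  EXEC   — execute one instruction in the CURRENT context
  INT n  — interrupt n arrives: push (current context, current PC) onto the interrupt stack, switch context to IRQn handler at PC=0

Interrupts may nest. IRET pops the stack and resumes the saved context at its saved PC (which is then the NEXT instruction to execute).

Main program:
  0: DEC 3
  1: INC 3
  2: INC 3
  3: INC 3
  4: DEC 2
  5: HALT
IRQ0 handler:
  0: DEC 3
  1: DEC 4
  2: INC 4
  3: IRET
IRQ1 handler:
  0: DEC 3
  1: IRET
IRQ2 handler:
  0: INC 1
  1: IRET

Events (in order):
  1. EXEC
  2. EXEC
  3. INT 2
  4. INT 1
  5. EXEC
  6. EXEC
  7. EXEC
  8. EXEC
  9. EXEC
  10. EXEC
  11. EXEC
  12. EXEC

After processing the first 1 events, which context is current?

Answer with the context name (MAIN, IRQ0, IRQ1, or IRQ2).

Answer: MAIN

Derivation:
Event 1 (EXEC): [MAIN] PC=0: DEC 3 -> ACC=-3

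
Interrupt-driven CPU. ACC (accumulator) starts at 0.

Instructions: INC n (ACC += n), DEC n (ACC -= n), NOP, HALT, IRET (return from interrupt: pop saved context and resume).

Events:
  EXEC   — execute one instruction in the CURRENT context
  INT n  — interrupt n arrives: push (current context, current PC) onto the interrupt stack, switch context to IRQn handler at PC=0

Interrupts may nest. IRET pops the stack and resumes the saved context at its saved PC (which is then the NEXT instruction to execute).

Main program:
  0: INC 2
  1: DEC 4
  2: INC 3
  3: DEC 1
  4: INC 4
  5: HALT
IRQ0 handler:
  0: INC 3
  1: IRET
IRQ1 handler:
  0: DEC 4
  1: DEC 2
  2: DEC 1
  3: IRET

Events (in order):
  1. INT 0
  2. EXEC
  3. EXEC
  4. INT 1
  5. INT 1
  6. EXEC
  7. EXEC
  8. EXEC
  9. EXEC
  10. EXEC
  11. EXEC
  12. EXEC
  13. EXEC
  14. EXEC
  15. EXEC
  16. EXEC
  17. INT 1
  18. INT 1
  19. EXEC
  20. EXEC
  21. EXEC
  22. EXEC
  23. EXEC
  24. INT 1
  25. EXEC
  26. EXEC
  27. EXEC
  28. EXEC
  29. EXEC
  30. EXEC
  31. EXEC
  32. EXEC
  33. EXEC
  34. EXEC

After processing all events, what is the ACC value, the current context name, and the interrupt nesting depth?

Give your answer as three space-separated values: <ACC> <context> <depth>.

Event 1 (INT 0): INT 0 arrives: push (MAIN, PC=0), enter IRQ0 at PC=0 (depth now 1)
Event 2 (EXEC): [IRQ0] PC=0: INC 3 -> ACC=3
Event 3 (EXEC): [IRQ0] PC=1: IRET -> resume MAIN at PC=0 (depth now 0)
Event 4 (INT 1): INT 1 arrives: push (MAIN, PC=0), enter IRQ1 at PC=0 (depth now 1)
Event 5 (INT 1): INT 1 arrives: push (IRQ1, PC=0), enter IRQ1 at PC=0 (depth now 2)
Event 6 (EXEC): [IRQ1] PC=0: DEC 4 -> ACC=-1
Event 7 (EXEC): [IRQ1] PC=1: DEC 2 -> ACC=-3
Event 8 (EXEC): [IRQ1] PC=2: DEC 1 -> ACC=-4
Event 9 (EXEC): [IRQ1] PC=3: IRET -> resume IRQ1 at PC=0 (depth now 1)
Event 10 (EXEC): [IRQ1] PC=0: DEC 4 -> ACC=-8
Event 11 (EXEC): [IRQ1] PC=1: DEC 2 -> ACC=-10
Event 12 (EXEC): [IRQ1] PC=2: DEC 1 -> ACC=-11
Event 13 (EXEC): [IRQ1] PC=3: IRET -> resume MAIN at PC=0 (depth now 0)
Event 14 (EXEC): [MAIN] PC=0: INC 2 -> ACC=-9
Event 15 (EXEC): [MAIN] PC=1: DEC 4 -> ACC=-13
Event 16 (EXEC): [MAIN] PC=2: INC 3 -> ACC=-10
Event 17 (INT 1): INT 1 arrives: push (MAIN, PC=3), enter IRQ1 at PC=0 (depth now 1)
Event 18 (INT 1): INT 1 arrives: push (IRQ1, PC=0), enter IRQ1 at PC=0 (depth now 2)
Event 19 (EXEC): [IRQ1] PC=0: DEC 4 -> ACC=-14
Event 20 (EXEC): [IRQ1] PC=1: DEC 2 -> ACC=-16
Event 21 (EXEC): [IRQ1] PC=2: DEC 1 -> ACC=-17
Event 22 (EXEC): [IRQ1] PC=3: IRET -> resume IRQ1 at PC=0 (depth now 1)
Event 23 (EXEC): [IRQ1] PC=0: DEC 4 -> ACC=-21
Event 24 (INT 1): INT 1 arrives: push (IRQ1, PC=1), enter IRQ1 at PC=0 (depth now 2)
Event 25 (EXEC): [IRQ1] PC=0: DEC 4 -> ACC=-25
Event 26 (EXEC): [IRQ1] PC=1: DEC 2 -> ACC=-27
Event 27 (EXEC): [IRQ1] PC=2: DEC 1 -> ACC=-28
Event 28 (EXEC): [IRQ1] PC=3: IRET -> resume IRQ1 at PC=1 (depth now 1)
Event 29 (EXEC): [IRQ1] PC=1: DEC 2 -> ACC=-30
Event 30 (EXEC): [IRQ1] PC=2: DEC 1 -> ACC=-31
Event 31 (EXEC): [IRQ1] PC=3: IRET -> resume MAIN at PC=3 (depth now 0)
Event 32 (EXEC): [MAIN] PC=3: DEC 1 -> ACC=-32
Event 33 (EXEC): [MAIN] PC=4: INC 4 -> ACC=-28
Event 34 (EXEC): [MAIN] PC=5: HALT

Answer: -28 MAIN 0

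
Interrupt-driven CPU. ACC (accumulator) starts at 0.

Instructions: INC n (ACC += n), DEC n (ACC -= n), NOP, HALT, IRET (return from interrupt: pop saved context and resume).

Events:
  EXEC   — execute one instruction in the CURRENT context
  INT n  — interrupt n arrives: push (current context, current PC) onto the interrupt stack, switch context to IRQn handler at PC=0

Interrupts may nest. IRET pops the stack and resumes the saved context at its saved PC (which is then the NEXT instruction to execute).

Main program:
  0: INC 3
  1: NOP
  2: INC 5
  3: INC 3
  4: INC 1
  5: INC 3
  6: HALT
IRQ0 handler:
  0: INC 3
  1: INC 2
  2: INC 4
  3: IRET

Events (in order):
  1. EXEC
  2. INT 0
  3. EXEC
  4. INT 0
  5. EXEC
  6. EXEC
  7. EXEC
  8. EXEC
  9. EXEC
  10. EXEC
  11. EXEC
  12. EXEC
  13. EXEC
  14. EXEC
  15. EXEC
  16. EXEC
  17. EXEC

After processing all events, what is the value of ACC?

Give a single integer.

Event 1 (EXEC): [MAIN] PC=0: INC 3 -> ACC=3
Event 2 (INT 0): INT 0 arrives: push (MAIN, PC=1), enter IRQ0 at PC=0 (depth now 1)
Event 3 (EXEC): [IRQ0] PC=0: INC 3 -> ACC=6
Event 4 (INT 0): INT 0 arrives: push (IRQ0, PC=1), enter IRQ0 at PC=0 (depth now 2)
Event 5 (EXEC): [IRQ0] PC=0: INC 3 -> ACC=9
Event 6 (EXEC): [IRQ0] PC=1: INC 2 -> ACC=11
Event 7 (EXEC): [IRQ0] PC=2: INC 4 -> ACC=15
Event 8 (EXEC): [IRQ0] PC=3: IRET -> resume IRQ0 at PC=1 (depth now 1)
Event 9 (EXEC): [IRQ0] PC=1: INC 2 -> ACC=17
Event 10 (EXEC): [IRQ0] PC=2: INC 4 -> ACC=21
Event 11 (EXEC): [IRQ0] PC=3: IRET -> resume MAIN at PC=1 (depth now 0)
Event 12 (EXEC): [MAIN] PC=1: NOP
Event 13 (EXEC): [MAIN] PC=2: INC 5 -> ACC=26
Event 14 (EXEC): [MAIN] PC=3: INC 3 -> ACC=29
Event 15 (EXEC): [MAIN] PC=4: INC 1 -> ACC=30
Event 16 (EXEC): [MAIN] PC=5: INC 3 -> ACC=33
Event 17 (EXEC): [MAIN] PC=6: HALT

Answer: 33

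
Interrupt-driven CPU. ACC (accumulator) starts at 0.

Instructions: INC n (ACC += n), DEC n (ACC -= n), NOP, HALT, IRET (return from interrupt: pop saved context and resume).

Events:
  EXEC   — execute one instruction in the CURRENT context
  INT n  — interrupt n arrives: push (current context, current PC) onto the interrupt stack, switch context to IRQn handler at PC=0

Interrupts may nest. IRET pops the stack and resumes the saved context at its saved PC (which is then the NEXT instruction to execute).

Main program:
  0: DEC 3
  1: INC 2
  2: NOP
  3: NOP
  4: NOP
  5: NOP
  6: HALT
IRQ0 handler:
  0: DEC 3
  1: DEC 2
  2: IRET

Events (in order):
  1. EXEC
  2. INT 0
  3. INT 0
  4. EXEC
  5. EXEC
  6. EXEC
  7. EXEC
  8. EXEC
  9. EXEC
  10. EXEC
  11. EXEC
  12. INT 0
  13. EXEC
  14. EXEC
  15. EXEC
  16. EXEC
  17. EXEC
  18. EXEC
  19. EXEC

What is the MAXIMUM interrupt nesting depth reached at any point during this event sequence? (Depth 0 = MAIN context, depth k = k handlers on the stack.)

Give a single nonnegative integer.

Event 1 (EXEC): [MAIN] PC=0: DEC 3 -> ACC=-3 [depth=0]
Event 2 (INT 0): INT 0 arrives: push (MAIN, PC=1), enter IRQ0 at PC=0 (depth now 1) [depth=1]
Event 3 (INT 0): INT 0 arrives: push (IRQ0, PC=0), enter IRQ0 at PC=0 (depth now 2) [depth=2]
Event 4 (EXEC): [IRQ0] PC=0: DEC 3 -> ACC=-6 [depth=2]
Event 5 (EXEC): [IRQ0] PC=1: DEC 2 -> ACC=-8 [depth=2]
Event 6 (EXEC): [IRQ0] PC=2: IRET -> resume IRQ0 at PC=0 (depth now 1) [depth=1]
Event 7 (EXEC): [IRQ0] PC=0: DEC 3 -> ACC=-11 [depth=1]
Event 8 (EXEC): [IRQ0] PC=1: DEC 2 -> ACC=-13 [depth=1]
Event 9 (EXEC): [IRQ0] PC=2: IRET -> resume MAIN at PC=1 (depth now 0) [depth=0]
Event 10 (EXEC): [MAIN] PC=1: INC 2 -> ACC=-11 [depth=0]
Event 11 (EXEC): [MAIN] PC=2: NOP [depth=0]
Event 12 (INT 0): INT 0 arrives: push (MAIN, PC=3), enter IRQ0 at PC=0 (depth now 1) [depth=1]
Event 13 (EXEC): [IRQ0] PC=0: DEC 3 -> ACC=-14 [depth=1]
Event 14 (EXEC): [IRQ0] PC=1: DEC 2 -> ACC=-16 [depth=1]
Event 15 (EXEC): [IRQ0] PC=2: IRET -> resume MAIN at PC=3 (depth now 0) [depth=0]
Event 16 (EXEC): [MAIN] PC=3: NOP [depth=0]
Event 17 (EXEC): [MAIN] PC=4: NOP [depth=0]
Event 18 (EXEC): [MAIN] PC=5: NOP [depth=0]
Event 19 (EXEC): [MAIN] PC=6: HALT [depth=0]
Max depth observed: 2

Answer: 2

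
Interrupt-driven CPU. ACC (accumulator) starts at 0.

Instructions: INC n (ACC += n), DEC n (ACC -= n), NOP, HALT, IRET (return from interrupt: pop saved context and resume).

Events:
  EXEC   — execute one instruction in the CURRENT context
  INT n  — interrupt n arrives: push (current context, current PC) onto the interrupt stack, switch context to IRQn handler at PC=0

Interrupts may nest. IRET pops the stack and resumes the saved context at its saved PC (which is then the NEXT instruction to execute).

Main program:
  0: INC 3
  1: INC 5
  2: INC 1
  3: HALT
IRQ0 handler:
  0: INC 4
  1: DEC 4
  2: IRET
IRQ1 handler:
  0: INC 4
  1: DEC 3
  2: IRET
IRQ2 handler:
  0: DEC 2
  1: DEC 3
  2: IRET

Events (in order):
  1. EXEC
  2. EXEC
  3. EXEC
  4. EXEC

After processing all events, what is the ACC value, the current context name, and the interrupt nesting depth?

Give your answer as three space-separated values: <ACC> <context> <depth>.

Event 1 (EXEC): [MAIN] PC=0: INC 3 -> ACC=3
Event 2 (EXEC): [MAIN] PC=1: INC 5 -> ACC=8
Event 3 (EXEC): [MAIN] PC=2: INC 1 -> ACC=9
Event 4 (EXEC): [MAIN] PC=3: HALT

Answer: 9 MAIN 0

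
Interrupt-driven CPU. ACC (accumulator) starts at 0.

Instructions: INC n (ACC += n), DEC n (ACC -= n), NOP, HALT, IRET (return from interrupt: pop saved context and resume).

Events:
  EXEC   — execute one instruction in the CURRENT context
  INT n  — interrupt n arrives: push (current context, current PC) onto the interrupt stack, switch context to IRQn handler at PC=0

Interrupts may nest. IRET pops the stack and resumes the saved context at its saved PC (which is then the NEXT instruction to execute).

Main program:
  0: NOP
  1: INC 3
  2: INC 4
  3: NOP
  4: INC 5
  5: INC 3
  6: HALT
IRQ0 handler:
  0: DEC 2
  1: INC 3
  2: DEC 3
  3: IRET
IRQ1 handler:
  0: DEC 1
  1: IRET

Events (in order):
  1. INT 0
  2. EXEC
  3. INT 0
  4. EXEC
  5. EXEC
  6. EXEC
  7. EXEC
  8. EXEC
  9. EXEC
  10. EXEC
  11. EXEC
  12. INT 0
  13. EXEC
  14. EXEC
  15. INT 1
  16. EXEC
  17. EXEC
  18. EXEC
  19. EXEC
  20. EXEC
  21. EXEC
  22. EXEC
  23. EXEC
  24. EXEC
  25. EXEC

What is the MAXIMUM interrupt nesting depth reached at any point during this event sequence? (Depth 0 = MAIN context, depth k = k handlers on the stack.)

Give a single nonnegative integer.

Event 1 (INT 0): INT 0 arrives: push (MAIN, PC=0), enter IRQ0 at PC=0 (depth now 1) [depth=1]
Event 2 (EXEC): [IRQ0] PC=0: DEC 2 -> ACC=-2 [depth=1]
Event 3 (INT 0): INT 0 arrives: push (IRQ0, PC=1), enter IRQ0 at PC=0 (depth now 2) [depth=2]
Event 4 (EXEC): [IRQ0] PC=0: DEC 2 -> ACC=-4 [depth=2]
Event 5 (EXEC): [IRQ0] PC=1: INC 3 -> ACC=-1 [depth=2]
Event 6 (EXEC): [IRQ0] PC=2: DEC 3 -> ACC=-4 [depth=2]
Event 7 (EXEC): [IRQ0] PC=3: IRET -> resume IRQ0 at PC=1 (depth now 1) [depth=1]
Event 8 (EXEC): [IRQ0] PC=1: INC 3 -> ACC=-1 [depth=1]
Event 9 (EXEC): [IRQ0] PC=2: DEC 3 -> ACC=-4 [depth=1]
Event 10 (EXEC): [IRQ0] PC=3: IRET -> resume MAIN at PC=0 (depth now 0) [depth=0]
Event 11 (EXEC): [MAIN] PC=0: NOP [depth=0]
Event 12 (INT 0): INT 0 arrives: push (MAIN, PC=1), enter IRQ0 at PC=0 (depth now 1) [depth=1]
Event 13 (EXEC): [IRQ0] PC=0: DEC 2 -> ACC=-6 [depth=1]
Event 14 (EXEC): [IRQ0] PC=1: INC 3 -> ACC=-3 [depth=1]
Event 15 (INT 1): INT 1 arrives: push (IRQ0, PC=2), enter IRQ1 at PC=0 (depth now 2) [depth=2]
Event 16 (EXEC): [IRQ1] PC=0: DEC 1 -> ACC=-4 [depth=2]
Event 17 (EXEC): [IRQ1] PC=1: IRET -> resume IRQ0 at PC=2 (depth now 1) [depth=1]
Event 18 (EXEC): [IRQ0] PC=2: DEC 3 -> ACC=-7 [depth=1]
Event 19 (EXEC): [IRQ0] PC=3: IRET -> resume MAIN at PC=1 (depth now 0) [depth=0]
Event 20 (EXEC): [MAIN] PC=1: INC 3 -> ACC=-4 [depth=0]
Event 21 (EXEC): [MAIN] PC=2: INC 4 -> ACC=0 [depth=0]
Event 22 (EXEC): [MAIN] PC=3: NOP [depth=0]
Event 23 (EXEC): [MAIN] PC=4: INC 5 -> ACC=5 [depth=0]
Event 24 (EXEC): [MAIN] PC=5: INC 3 -> ACC=8 [depth=0]
Event 25 (EXEC): [MAIN] PC=6: HALT [depth=0]
Max depth observed: 2

Answer: 2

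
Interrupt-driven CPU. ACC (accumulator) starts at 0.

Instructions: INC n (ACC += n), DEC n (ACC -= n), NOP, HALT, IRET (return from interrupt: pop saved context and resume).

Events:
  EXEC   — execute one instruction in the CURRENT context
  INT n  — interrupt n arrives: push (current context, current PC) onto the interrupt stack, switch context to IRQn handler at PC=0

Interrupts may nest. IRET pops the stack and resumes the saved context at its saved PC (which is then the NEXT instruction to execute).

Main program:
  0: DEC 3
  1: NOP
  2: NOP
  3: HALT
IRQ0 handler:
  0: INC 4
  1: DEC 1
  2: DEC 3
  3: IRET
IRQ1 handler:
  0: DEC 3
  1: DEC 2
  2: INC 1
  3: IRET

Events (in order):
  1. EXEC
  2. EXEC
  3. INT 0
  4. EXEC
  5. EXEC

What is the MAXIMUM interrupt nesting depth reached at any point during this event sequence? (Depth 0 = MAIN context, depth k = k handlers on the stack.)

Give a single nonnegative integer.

Event 1 (EXEC): [MAIN] PC=0: DEC 3 -> ACC=-3 [depth=0]
Event 2 (EXEC): [MAIN] PC=1: NOP [depth=0]
Event 3 (INT 0): INT 0 arrives: push (MAIN, PC=2), enter IRQ0 at PC=0 (depth now 1) [depth=1]
Event 4 (EXEC): [IRQ0] PC=0: INC 4 -> ACC=1 [depth=1]
Event 5 (EXEC): [IRQ0] PC=1: DEC 1 -> ACC=0 [depth=1]
Max depth observed: 1

Answer: 1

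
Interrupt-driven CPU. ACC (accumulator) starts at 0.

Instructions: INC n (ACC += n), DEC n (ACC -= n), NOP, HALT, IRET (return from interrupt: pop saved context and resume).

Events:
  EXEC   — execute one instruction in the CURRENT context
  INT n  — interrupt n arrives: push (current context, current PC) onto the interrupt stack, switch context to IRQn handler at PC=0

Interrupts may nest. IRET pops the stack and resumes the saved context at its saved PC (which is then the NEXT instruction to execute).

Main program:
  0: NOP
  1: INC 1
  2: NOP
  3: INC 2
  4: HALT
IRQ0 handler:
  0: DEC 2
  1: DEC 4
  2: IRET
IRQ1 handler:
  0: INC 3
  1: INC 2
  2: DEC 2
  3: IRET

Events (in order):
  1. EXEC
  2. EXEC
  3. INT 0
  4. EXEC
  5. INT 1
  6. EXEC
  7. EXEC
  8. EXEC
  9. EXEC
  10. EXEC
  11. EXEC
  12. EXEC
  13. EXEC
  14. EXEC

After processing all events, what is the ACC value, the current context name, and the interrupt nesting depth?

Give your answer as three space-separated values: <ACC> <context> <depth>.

Answer: 0 MAIN 0

Derivation:
Event 1 (EXEC): [MAIN] PC=0: NOP
Event 2 (EXEC): [MAIN] PC=1: INC 1 -> ACC=1
Event 3 (INT 0): INT 0 arrives: push (MAIN, PC=2), enter IRQ0 at PC=0 (depth now 1)
Event 4 (EXEC): [IRQ0] PC=0: DEC 2 -> ACC=-1
Event 5 (INT 1): INT 1 arrives: push (IRQ0, PC=1), enter IRQ1 at PC=0 (depth now 2)
Event 6 (EXEC): [IRQ1] PC=0: INC 3 -> ACC=2
Event 7 (EXEC): [IRQ1] PC=1: INC 2 -> ACC=4
Event 8 (EXEC): [IRQ1] PC=2: DEC 2 -> ACC=2
Event 9 (EXEC): [IRQ1] PC=3: IRET -> resume IRQ0 at PC=1 (depth now 1)
Event 10 (EXEC): [IRQ0] PC=1: DEC 4 -> ACC=-2
Event 11 (EXEC): [IRQ0] PC=2: IRET -> resume MAIN at PC=2 (depth now 0)
Event 12 (EXEC): [MAIN] PC=2: NOP
Event 13 (EXEC): [MAIN] PC=3: INC 2 -> ACC=0
Event 14 (EXEC): [MAIN] PC=4: HALT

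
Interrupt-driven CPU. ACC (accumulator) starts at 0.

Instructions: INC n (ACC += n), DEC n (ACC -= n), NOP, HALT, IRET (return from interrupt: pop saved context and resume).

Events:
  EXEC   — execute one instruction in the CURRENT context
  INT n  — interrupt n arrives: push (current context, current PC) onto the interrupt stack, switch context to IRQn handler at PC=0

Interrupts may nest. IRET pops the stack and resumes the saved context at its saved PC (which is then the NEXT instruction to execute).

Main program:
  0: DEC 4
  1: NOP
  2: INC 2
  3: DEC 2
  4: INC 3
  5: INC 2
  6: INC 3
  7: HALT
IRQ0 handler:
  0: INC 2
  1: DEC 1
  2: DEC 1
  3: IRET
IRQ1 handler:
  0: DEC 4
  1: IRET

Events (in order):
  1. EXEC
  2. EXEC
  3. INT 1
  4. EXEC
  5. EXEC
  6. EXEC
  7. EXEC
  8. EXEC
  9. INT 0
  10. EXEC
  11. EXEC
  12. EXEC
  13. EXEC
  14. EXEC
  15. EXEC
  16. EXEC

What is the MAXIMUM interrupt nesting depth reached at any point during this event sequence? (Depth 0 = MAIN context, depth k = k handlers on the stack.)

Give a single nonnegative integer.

Answer: 1

Derivation:
Event 1 (EXEC): [MAIN] PC=0: DEC 4 -> ACC=-4 [depth=0]
Event 2 (EXEC): [MAIN] PC=1: NOP [depth=0]
Event 3 (INT 1): INT 1 arrives: push (MAIN, PC=2), enter IRQ1 at PC=0 (depth now 1) [depth=1]
Event 4 (EXEC): [IRQ1] PC=0: DEC 4 -> ACC=-8 [depth=1]
Event 5 (EXEC): [IRQ1] PC=1: IRET -> resume MAIN at PC=2 (depth now 0) [depth=0]
Event 6 (EXEC): [MAIN] PC=2: INC 2 -> ACC=-6 [depth=0]
Event 7 (EXEC): [MAIN] PC=3: DEC 2 -> ACC=-8 [depth=0]
Event 8 (EXEC): [MAIN] PC=4: INC 3 -> ACC=-5 [depth=0]
Event 9 (INT 0): INT 0 arrives: push (MAIN, PC=5), enter IRQ0 at PC=0 (depth now 1) [depth=1]
Event 10 (EXEC): [IRQ0] PC=0: INC 2 -> ACC=-3 [depth=1]
Event 11 (EXEC): [IRQ0] PC=1: DEC 1 -> ACC=-4 [depth=1]
Event 12 (EXEC): [IRQ0] PC=2: DEC 1 -> ACC=-5 [depth=1]
Event 13 (EXEC): [IRQ0] PC=3: IRET -> resume MAIN at PC=5 (depth now 0) [depth=0]
Event 14 (EXEC): [MAIN] PC=5: INC 2 -> ACC=-3 [depth=0]
Event 15 (EXEC): [MAIN] PC=6: INC 3 -> ACC=0 [depth=0]
Event 16 (EXEC): [MAIN] PC=7: HALT [depth=0]
Max depth observed: 1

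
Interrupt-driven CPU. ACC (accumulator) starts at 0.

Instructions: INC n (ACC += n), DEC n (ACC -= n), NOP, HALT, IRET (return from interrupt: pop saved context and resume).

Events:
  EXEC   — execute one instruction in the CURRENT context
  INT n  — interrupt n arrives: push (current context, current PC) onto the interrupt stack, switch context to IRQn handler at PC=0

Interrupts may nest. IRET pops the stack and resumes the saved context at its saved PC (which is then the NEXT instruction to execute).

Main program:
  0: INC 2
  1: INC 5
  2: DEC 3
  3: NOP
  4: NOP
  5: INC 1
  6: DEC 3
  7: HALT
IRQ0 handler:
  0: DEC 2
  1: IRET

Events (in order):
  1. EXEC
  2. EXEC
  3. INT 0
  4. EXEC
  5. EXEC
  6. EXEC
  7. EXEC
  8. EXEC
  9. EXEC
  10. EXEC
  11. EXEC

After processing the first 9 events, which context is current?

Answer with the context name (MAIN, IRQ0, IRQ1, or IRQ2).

Event 1 (EXEC): [MAIN] PC=0: INC 2 -> ACC=2
Event 2 (EXEC): [MAIN] PC=1: INC 5 -> ACC=7
Event 3 (INT 0): INT 0 arrives: push (MAIN, PC=2), enter IRQ0 at PC=0 (depth now 1)
Event 4 (EXEC): [IRQ0] PC=0: DEC 2 -> ACC=5
Event 5 (EXEC): [IRQ0] PC=1: IRET -> resume MAIN at PC=2 (depth now 0)
Event 6 (EXEC): [MAIN] PC=2: DEC 3 -> ACC=2
Event 7 (EXEC): [MAIN] PC=3: NOP
Event 8 (EXEC): [MAIN] PC=4: NOP
Event 9 (EXEC): [MAIN] PC=5: INC 1 -> ACC=3

Answer: MAIN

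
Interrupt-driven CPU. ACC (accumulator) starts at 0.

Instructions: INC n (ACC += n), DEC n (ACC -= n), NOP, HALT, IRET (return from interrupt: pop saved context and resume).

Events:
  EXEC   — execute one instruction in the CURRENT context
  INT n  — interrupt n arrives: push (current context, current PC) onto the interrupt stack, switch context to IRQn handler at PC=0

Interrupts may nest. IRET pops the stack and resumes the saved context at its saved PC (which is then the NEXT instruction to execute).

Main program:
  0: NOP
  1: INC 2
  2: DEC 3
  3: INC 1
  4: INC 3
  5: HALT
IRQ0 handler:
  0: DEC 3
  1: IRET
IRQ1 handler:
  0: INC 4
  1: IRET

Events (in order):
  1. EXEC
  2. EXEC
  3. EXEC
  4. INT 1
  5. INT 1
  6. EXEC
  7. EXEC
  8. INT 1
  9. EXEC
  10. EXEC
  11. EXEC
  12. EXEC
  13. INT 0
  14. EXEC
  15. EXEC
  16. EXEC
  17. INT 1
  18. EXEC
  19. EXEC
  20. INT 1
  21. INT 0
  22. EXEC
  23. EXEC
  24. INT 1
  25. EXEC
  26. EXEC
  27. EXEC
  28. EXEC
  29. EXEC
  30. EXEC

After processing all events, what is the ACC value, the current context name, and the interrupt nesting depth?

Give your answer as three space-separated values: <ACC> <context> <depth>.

Event 1 (EXEC): [MAIN] PC=0: NOP
Event 2 (EXEC): [MAIN] PC=1: INC 2 -> ACC=2
Event 3 (EXEC): [MAIN] PC=2: DEC 3 -> ACC=-1
Event 4 (INT 1): INT 1 arrives: push (MAIN, PC=3), enter IRQ1 at PC=0 (depth now 1)
Event 5 (INT 1): INT 1 arrives: push (IRQ1, PC=0), enter IRQ1 at PC=0 (depth now 2)
Event 6 (EXEC): [IRQ1] PC=0: INC 4 -> ACC=3
Event 7 (EXEC): [IRQ1] PC=1: IRET -> resume IRQ1 at PC=0 (depth now 1)
Event 8 (INT 1): INT 1 arrives: push (IRQ1, PC=0), enter IRQ1 at PC=0 (depth now 2)
Event 9 (EXEC): [IRQ1] PC=0: INC 4 -> ACC=7
Event 10 (EXEC): [IRQ1] PC=1: IRET -> resume IRQ1 at PC=0 (depth now 1)
Event 11 (EXEC): [IRQ1] PC=0: INC 4 -> ACC=11
Event 12 (EXEC): [IRQ1] PC=1: IRET -> resume MAIN at PC=3 (depth now 0)
Event 13 (INT 0): INT 0 arrives: push (MAIN, PC=3), enter IRQ0 at PC=0 (depth now 1)
Event 14 (EXEC): [IRQ0] PC=0: DEC 3 -> ACC=8
Event 15 (EXEC): [IRQ0] PC=1: IRET -> resume MAIN at PC=3 (depth now 0)
Event 16 (EXEC): [MAIN] PC=3: INC 1 -> ACC=9
Event 17 (INT 1): INT 1 arrives: push (MAIN, PC=4), enter IRQ1 at PC=0 (depth now 1)
Event 18 (EXEC): [IRQ1] PC=0: INC 4 -> ACC=13
Event 19 (EXEC): [IRQ1] PC=1: IRET -> resume MAIN at PC=4 (depth now 0)
Event 20 (INT 1): INT 1 arrives: push (MAIN, PC=4), enter IRQ1 at PC=0 (depth now 1)
Event 21 (INT 0): INT 0 arrives: push (IRQ1, PC=0), enter IRQ0 at PC=0 (depth now 2)
Event 22 (EXEC): [IRQ0] PC=0: DEC 3 -> ACC=10
Event 23 (EXEC): [IRQ0] PC=1: IRET -> resume IRQ1 at PC=0 (depth now 1)
Event 24 (INT 1): INT 1 arrives: push (IRQ1, PC=0), enter IRQ1 at PC=0 (depth now 2)
Event 25 (EXEC): [IRQ1] PC=0: INC 4 -> ACC=14
Event 26 (EXEC): [IRQ1] PC=1: IRET -> resume IRQ1 at PC=0 (depth now 1)
Event 27 (EXEC): [IRQ1] PC=0: INC 4 -> ACC=18
Event 28 (EXEC): [IRQ1] PC=1: IRET -> resume MAIN at PC=4 (depth now 0)
Event 29 (EXEC): [MAIN] PC=4: INC 3 -> ACC=21
Event 30 (EXEC): [MAIN] PC=5: HALT

Answer: 21 MAIN 0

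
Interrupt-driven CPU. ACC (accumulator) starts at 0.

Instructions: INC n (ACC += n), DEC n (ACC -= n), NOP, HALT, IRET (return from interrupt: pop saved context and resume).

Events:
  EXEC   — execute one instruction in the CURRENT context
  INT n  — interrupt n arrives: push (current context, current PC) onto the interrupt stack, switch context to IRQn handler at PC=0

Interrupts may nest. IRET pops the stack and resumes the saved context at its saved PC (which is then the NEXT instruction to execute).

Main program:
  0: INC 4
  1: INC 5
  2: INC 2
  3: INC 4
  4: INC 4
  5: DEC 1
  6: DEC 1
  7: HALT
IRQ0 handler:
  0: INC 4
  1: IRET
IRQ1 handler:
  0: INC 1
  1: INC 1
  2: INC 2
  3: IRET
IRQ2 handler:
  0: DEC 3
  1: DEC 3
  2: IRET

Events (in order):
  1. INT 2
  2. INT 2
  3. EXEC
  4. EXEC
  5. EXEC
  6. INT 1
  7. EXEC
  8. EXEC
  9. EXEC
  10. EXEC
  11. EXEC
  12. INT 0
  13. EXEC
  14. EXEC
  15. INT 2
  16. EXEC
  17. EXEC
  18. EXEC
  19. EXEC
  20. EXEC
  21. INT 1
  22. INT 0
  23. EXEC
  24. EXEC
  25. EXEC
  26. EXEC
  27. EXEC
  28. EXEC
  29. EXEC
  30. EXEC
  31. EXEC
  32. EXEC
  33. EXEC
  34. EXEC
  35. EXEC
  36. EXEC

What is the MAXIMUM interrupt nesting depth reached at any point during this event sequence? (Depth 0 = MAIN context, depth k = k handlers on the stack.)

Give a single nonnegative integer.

Answer: 2

Derivation:
Event 1 (INT 2): INT 2 arrives: push (MAIN, PC=0), enter IRQ2 at PC=0 (depth now 1) [depth=1]
Event 2 (INT 2): INT 2 arrives: push (IRQ2, PC=0), enter IRQ2 at PC=0 (depth now 2) [depth=2]
Event 3 (EXEC): [IRQ2] PC=0: DEC 3 -> ACC=-3 [depth=2]
Event 4 (EXEC): [IRQ2] PC=1: DEC 3 -> ACC=-6 [depth=2]
Event 5 (EXEC): [IRQ2] PC=2: IRET -> resume IRQ2 at PC=0 (depth now 1) [depth=1]
Event 6 (INT 1): INT 1 arrives: push (IRQ2, PC=0), enter IRQ1 at PC=0 (depth now 2) [depth=2]
Event 7 (EXEC): [IRQ1] PC=0: INC 1 -> ACC=-5 [depth=2]
Event 8 (EXEC): [IRQ1] PC=1: INC 1 -> ACC=-4 [depth=2]
Event 9 (EXEC): [IRQ1] PC=2: INC 2 -> ACC=-2 [depth=2]
Event 10 (EXEC): [IRQ1] PC=3: IRET -> resume IRQ2 at PC=0 (depth now 1) [depth=1]
Event 11 (EXEC): [IRQ2] PC=0: DEC 3 -> ACC=-5 [depth=1]
Event 12 (INT 0): INT 0 arrives: push (IRQ2, PC=1), enter IRQ0 at PC=0 (depth now 2) [depth=2]
Event 13 (EXEC): [IRQ0] PC=0: INC 4 -> ACC=-1 [depth=2]
Event 14 (EXEC): [IRQ0] PC=1: IRET -> resume IRQ2 at PC=1 (depth now 1) [depth=1]
Event 15 (INT 2): INT 2 arrives: push (IRQ2, PC=1), enter IRQ2 at PC=0 (depth now 2) [depth=2]
Event 16 (EXEC): [IRQ2] PC=0: DEC 3 -> ACC=-4 [depth=2]
Event 17 (EXEC): [IRQ2] PC=1: DEC 3 -> ACC=-7 [depth=2]
Event 18 (EXEC): [IRQ2] PC=2: IRET -> resume IRQ2 at PC=1 (depth now 1) [depth=1]
Event 19 (EXEC): [IRQ2] PC=1: DEC 3 -> ACC=-10 [depth=1]
Event 20 (EXEC): [IRQ2] PC=2: IRET -> resume MAIN at PC=0 (depth now 0) [depth=0]
Event 21 (INT 1): INT 1 arrives: push (MAIN, PC=0), enter IRQ1 at PC=0 (depth now 1) [depth=1]
Event 22 (INT 0): INT 0 arrives: push (IRQ1, PC=0), enter IRQ0 at PC=0 (depth now 2) [depth=2]
Event 23 (EXEC): [IRQ0] PC=0: INC 4 -> ACC=-6 [depth=2]
Event 24 (EXEC): [IRQ0] PC=1: IRET -> resume IRQ1 at PC=0 (depth now 1) [depth=1]
Event 25 (EXEC): [IRQ1] PC=0: INC 1 -> ACC=-5 [depth=1]
Event 26 (EXEC): [IRQ1] PC=1: INC 1 -> ACC=-4 [depth=1]
Event 27 (EXEC): [IRQ1] PC=2: INC 2 -> ACC=-2 [depth=1]
Event 28 (EXEC): [IRQ1] PC=3: IRET -> resume MAIN at PC=0 (depth now 0) [depth=0]
Event 29 (EXEC): [MAIN] PC=0: INC 4 -> ACC=2 [depth=0]
Event 30 (EXEC): [MAIN] PC=1: INC 5 -> ACC=7 [depth=0]
Event 31 (EXEC): [MAIN] PC=2: INC 2 -> ACC=9 [depth=0]
Event 32 (EXEC): [MAIN] PC=3: INC 4 -> ACC=13 [depth=0]
Event 33 (EXEC): [MAIN] PC=4: INC 4 -> ACC=17 [depth=0]
Event 34 (EXEC): [MAIN] PC=5: DEC 1 -> ACC=16 [depth=0]
Event 35 (EXEC): [MAIN] PC=6: DEC 1 -> ACC=15 [depth=0]
Event 36 (EXEC): [MAIN] PC=7: HALT [depth=0]
Max depth observed: 2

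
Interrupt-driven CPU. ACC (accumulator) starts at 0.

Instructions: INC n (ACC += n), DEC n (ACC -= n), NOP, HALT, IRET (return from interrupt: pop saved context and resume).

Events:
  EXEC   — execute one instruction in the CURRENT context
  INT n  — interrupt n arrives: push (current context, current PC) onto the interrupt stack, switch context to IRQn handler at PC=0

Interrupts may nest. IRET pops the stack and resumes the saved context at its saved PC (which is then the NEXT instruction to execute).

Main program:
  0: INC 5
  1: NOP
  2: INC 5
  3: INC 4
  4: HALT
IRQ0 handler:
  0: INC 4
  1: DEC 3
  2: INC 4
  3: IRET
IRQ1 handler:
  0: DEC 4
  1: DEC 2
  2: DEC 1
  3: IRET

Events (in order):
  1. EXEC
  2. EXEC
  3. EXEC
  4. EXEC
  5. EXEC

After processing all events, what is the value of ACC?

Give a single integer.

Answer: 14

Derivation:
Event 1 (EXEC): [MAIN] PC=0: INC 5 -> ACC=5
Event 2 (EXEC): [MAIN] PC=1: NOP
Event 3 (EXEC): [MAIN] PC=2: INC 5 -> ACC=10
Event 4 (EXEC): [MAIN] PC=3: INC 4 -> ACC=14
Event 5 (EXEC): [MAIN] PC=4: HALT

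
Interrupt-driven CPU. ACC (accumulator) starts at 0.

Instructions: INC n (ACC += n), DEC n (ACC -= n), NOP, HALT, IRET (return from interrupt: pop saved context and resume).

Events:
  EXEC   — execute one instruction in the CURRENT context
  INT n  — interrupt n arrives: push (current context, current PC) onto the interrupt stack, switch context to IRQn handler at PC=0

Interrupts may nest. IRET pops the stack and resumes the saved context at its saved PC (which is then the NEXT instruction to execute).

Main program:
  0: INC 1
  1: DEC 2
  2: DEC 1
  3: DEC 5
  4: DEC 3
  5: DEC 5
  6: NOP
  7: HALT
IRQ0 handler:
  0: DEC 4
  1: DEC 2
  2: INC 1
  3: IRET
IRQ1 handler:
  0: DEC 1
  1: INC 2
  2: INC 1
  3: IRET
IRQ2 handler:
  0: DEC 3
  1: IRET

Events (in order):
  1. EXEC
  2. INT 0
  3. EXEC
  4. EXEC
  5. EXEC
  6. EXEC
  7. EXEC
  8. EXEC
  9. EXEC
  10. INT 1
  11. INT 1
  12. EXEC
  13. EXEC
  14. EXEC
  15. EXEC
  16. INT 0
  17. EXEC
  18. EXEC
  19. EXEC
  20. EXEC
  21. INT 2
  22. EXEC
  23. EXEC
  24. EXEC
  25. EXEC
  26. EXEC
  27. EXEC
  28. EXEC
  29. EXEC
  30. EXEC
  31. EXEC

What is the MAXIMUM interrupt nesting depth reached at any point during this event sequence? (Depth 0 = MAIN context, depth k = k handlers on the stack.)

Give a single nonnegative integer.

Answer: 2

Derivation:
Event 1 (EXEC): [MAIN] PC=0: INC 1 -> ACC=1 [depth=0]
Event 2 (INT 0): INT 0 arrives: push (MAIN, PC=1), enter IRQ0 at PC=0 (depth now 1) [depth=1]
Event 3 (EXEC): [IRQ0] PC=0: DEC 4 -> ACC=-3 [depth=1]
Event 4 (EXEC): [IRQ0] PC=1: DEC 2 -> ACC=-5 [depth=1]
Event 5 (EXEC): [IRQ0] PC=2: INC 1 -> ACC=-4 [depth=1]
Event 6 (EXEC): [IRQ0] PC=3: IRET -> resume MAIN at PC=1 (depth now 0) [depth=0]
Event 7 (EXEC): [MAIN] PC=1: DEC 2 -> ACC=-6 [depth=0]
Event 8 (EXEC): [MAIN] PC=2: DEC 1 -> ACC=-7 [depth=0]
Event 9 (EXEC): [MAIN] PC=3: DEC 5 -> ACC=-12 [depth=0]
Event 10 (INT 1): INT 1 arrives: push (MAIN, PC=4), enter IRQ1 at PC=0 (depth now 1) [depth=1]
Event 11 (INT 1): INT 1 arrives: push (IRQ1, PC=0), enter IRQ1 at PC=0 (depth now 2) [depth=2]
Event 12 (EXEC): [IRQ1] PC=0: DEC 1 -> ACC=-13 [depth=2]
Event 13 (EXEC): [IRQ1] PC=1: INC 2 -> ACC=-11 [depth=2]
Event 14 (EXEC): [IRQ1] PC=2: INC 1 -> ACC=-10 [depth=2]
Event 15 (EXEC): [IRQ1] PC=3: IRET -> resume IRQ1 at PC=0 (depth now 1) [depth=1]
Event 16 (INT 0): INT 0 arrives: push (IRQ1, PC=0), enter IRQ0 at PC=0 (depth now 2) [depth=2]
Event 17 (EXEC): [IRQ0] PC=0: DEC 4 -> ACC=-14 [depth=2]
Event 18 (EXEC): [IRQ0] PC=1: DEC 2 -> ACC=-16 [depth=2]
Event 19 (EXEC): [IRQ0] PC=2: INC 1 -> ACC=-15 [depth=2]
Event 20 (EXEC): [IRQ0] PC=3: IRET -> resume IRQ1 at PC=0 (depth now 1) [depth=1]
Event 21 (INT 2): INT 2 arrives: push (IRQ1, PC=0), enter IRQ2 at PC=0 (depth now 2) [depth=2]
Event 22 (EXEC): [IRQ2] PC=0: DEC 3 -> ACC=-18 [depth=2]
Event 23 (EXEC): [IRQ2] PC=1: IRET -> resume IRQ1 at PC=0 (depth now 1) [depth=1]
Event 24 (EXEC): [IRQ1] PC=0: DEC 1 -> ACC=-19 [depth=1]
Event 25 (EXEC): [IRQ1] PC=1: INC 2 -> ACC=-17 [depth=1]
Event 26 (EXEC): [IRQ1] PC=2: INC 1 -> ACC=-16 [depth=1]
Event 27 (EXEC): [IRQ1] PC=3: IRET -> resume MAIN at PC=4 (depth now 0) [depth=0]
Event 28 (EXEC): [MAIN] PC=4: DEC 3 -> ACC=-19 [depth=0]
Event 29 (EXEC): [MAIN] PC=5: DEC 5 -> ACC=-24 [depth=0]
Event 30 (EXEC): [MAIN] PC=6: NOP [depth=0]
Event 31 (EXEC): [MAIN] PC=7: HALT [depth=0]
Max depth observed: 2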